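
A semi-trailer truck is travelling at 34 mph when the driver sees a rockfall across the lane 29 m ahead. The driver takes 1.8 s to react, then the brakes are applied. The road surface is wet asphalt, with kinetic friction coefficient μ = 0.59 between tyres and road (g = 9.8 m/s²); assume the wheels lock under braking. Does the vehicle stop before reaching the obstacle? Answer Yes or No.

34 mph × 0.44704 = 15.1994 m/s.
a = μg = 0.59 × 9.8 = 5.782 m/s².
Reaction distance = 15.1994 × 1.8 = 27.359 m.
Braking distance = v²/(2a) = 231.022 / 11.564 = 19.978 m.
Total stopping distance = 27.359 + 19.978 = 47.337 m, vs 29 m available — it cannot stop in time and overshoots by 47.337 − 29 = 18.337 m.

No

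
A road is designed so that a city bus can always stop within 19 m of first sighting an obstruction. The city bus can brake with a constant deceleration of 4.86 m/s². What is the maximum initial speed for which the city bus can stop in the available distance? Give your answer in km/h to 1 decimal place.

v²/(2a) = d ⇒ v = √(2 × 4.860 × 19) = √184.68 = 13.5897 m/s.
13.5897 m/s × 3.6 = 48.923 km/h.

Maximum speed ≈ 48.9 km/h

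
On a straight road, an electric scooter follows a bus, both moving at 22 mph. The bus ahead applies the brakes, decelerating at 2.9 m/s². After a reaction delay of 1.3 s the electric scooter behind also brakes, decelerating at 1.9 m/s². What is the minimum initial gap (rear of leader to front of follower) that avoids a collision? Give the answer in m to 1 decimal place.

Minimum gap ≈ 21.6 m

22 mph × 0.44704 = 9.8349 m/s.
Leader travels v²/(2a_L) = 96.725 / 5.800 = 16.677 m before stopping.
Follower covers v·t_r = 9.8349 × 1.3 = 12.785 m while reacting, then v²/(2a_F) = 96.725 / 3.800 = 25.454 m while braking, for a total of 12.785 + 25.454 = 38.239 m.
Since a_F ≤ a_L and the follower starts braking later, the follower is never slower than the leader, so the closest approach is when both have stopped.
Minimum gap = 38.239 − 16.677 = 21.562 m.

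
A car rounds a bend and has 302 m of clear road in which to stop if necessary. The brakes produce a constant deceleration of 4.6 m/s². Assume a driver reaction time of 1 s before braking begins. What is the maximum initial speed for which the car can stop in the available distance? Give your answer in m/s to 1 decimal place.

Stopping distance: v·t_r + v²/(2a) = 302 with t_r = 1 s and a = 4.600 m/s².
So v² + 9.200 v − 2778.40 = 0.
Positive root: v = −a·t_r + √((a·t_r)² + 2a·d) = −4.600 + √(21.160 + 2778.40) = 48.3109 m/s.

Maximum speed ≈ 48.3 m/s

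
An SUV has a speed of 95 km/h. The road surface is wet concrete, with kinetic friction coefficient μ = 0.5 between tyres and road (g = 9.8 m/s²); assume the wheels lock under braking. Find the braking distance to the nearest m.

Braking distance ≈ 71 m

95 km/h ÷ 3.6 = 26.3889 m/s.
a = μg = 0.5 × 9.8 = 4.900 m/s².
Braking distance = v²/(2a) = 26.3889² / (2 × 4.900) = 696.374 / 9.800 = 71.059 m.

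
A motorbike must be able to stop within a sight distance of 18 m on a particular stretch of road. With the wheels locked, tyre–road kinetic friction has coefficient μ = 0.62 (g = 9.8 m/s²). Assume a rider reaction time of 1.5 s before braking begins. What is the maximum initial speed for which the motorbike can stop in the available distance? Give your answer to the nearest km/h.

Maximum speed ≈ 30 km/h

a = μg = 0.62 × 9.8 = 6.076 m/s².
Stopping distance: v·t_r + v²/(2a) = 18 with t_r = 1.5 s and a = 6.076 m/s².
So v² + 18.228 v − 218.74 = 0.
Positive root: v = −a·t_r + √((a·t_r)² + 2a·d) = −9.114 + √(83.065 + 218.74) = 8.2585 m/s.
8.2585 m/s × 3.6 = 29.731 km/h.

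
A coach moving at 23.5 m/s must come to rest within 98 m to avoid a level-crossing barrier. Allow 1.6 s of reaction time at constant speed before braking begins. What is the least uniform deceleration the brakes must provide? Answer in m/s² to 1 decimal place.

Distance covered during reaction = 23.5000 × 1.6 = 37.600 m.
Distance available for braking: 98 − 37.600 = 60.400 m.
v² = 2a·d ⇒ a = v²/(2d) = 23.5000² / (2 × 60.400) = 552.250 / 120.800 = 4.5716 m/s².

Required deceleration ≈ 4.6 m/s²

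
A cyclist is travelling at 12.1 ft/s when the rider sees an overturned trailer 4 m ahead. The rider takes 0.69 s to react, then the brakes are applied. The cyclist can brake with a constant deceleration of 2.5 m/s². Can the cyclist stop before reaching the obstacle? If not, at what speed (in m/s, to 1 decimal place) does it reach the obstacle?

12.1 ft/s × 0.3048 = 3.6881 m/s.
Reaction distance = 3.6881 × 0.69 = 2.545 m.
Braking distance needed to stop: v²/(2a) = 13.602 / 5.000 = 2.720 m, so total needed = 2.545 + 2.720 = 5.265 m > 4 m — it cannot stop.
Distance remaining when braking begins: 4 − 2.545 = 1.455 m.
v² = v₀² − 2a·d = 13.602 − 2 × 2.500 × 1.455 = 6.327 m²/s².
v = √6.327 = 2.515 m/s.

No — it strikes the obstacle at 2.5 m/s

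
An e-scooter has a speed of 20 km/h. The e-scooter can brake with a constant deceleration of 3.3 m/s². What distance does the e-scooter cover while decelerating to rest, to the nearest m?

20 km/h ÷ 3.6 = 5.5556 m/s.
Braking distance = v²/(2a) = 5.5556² / (2 × 3.300) = 30.865 / 6.600 = 4.677 m.

Braking distance ≈ 5 m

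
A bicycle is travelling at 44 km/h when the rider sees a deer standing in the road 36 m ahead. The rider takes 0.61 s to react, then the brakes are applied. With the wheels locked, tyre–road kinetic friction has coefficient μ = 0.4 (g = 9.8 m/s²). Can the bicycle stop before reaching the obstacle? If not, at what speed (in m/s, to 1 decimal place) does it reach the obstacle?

44 km/h ÷ 3.6 = 12.2222 m/s.
a = μg = 0.4 × 9.8 = 3.920 m/s².
Reaction distance = 12.2222 × 0.61 = 7.456 m.
Braking distance = v²/(2a) = 149.382 / 7.840 = 19.054 m.
Total stopping distance = 7.456 + 19.054 = 26.510 m, vs 36 m available — it stops with 36 − 26.510 = 9.490 m to spare.

Yes — it stops about 9.5 m short of the obstacle, so it never reaches it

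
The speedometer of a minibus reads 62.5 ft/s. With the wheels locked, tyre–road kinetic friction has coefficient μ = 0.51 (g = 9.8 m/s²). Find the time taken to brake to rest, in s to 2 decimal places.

Braking time ≈ 3.81 s

62.5 ft/s × 0.3048 = 19.0500 m/s.
a = μg = 0.51 × 9.8 = 4.998 m/s².
Braking time = v/a = 19.0500 / 4.998 = 3.812 s.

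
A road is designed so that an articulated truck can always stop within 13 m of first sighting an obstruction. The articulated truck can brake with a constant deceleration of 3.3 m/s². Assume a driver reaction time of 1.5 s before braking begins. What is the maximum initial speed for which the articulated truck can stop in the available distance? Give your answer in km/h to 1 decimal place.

Maximum speed ≈ 20.0 km/h

Stopping distance: v·t_r + v²/(2a) = 13 with t_r = 1.5 s and a = 3.300 m/s².
So v² + 9.900 v − 85.80 = 0.
Positive root: v = −a·t_r + √((a·t_r)² + 2a·d) = −4.950 + √(24.503 + 85.80) = 5.5525 m/s.
5.5525 m/s × 3.6 = 19.989 km/h.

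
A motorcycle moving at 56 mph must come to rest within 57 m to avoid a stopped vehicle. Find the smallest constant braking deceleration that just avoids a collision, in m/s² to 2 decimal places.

Required deceleration ≈ 5.50 m/s²

56 mph × 0.44704 = 25.0342 m/s.
v² = 2a·d ⇒ a = v²/(2d) = 25.0342² / (2 × 57.000) = 626.711 / 114.000 = 5.4975 m/s².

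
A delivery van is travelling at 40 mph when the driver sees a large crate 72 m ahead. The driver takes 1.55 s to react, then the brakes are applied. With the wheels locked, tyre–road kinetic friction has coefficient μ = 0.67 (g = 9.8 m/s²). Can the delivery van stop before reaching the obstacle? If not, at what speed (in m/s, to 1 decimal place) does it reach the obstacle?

40 mph × 0.44704 = 17.8816 m/s.
a = μg = 0.67 × 9.8 = 6.566 m/s².
Reaction distance = 17.8816 × 1.55 = 27.716 m.
Braking distance = v²/(2a) = 319.752 / 13.132 = 24.349 m.
Total stopping distance = 27.716 + 24.349 = 52.065 m, vs 72 m available — it stops with 72 − 52.065 = 19.935 m to spare.

Yes — it stops about 19.9 m short of the obstacle, so it never reaches it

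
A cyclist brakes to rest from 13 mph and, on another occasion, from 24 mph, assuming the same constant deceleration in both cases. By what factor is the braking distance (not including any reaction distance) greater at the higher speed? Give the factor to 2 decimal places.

Factor ≈ 3.41

Braking distance d = v²/(2a), so with a fixed, d ∝ v².
Factor = (24/13)² = 1.8462² = 3.4085.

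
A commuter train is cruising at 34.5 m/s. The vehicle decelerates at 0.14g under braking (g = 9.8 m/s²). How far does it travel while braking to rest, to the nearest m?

Braking distance ≈ 434 m

a = 0.14 × 9.8 = 1.372 m/s².
Braking distance = v²/(2a) = 34.5000² / (2 × 1.372) = 1190.250 / 2.744 = 433.765 m.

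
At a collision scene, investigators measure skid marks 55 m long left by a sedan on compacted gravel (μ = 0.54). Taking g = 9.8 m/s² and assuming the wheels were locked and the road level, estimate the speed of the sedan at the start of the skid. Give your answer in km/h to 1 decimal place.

Deceleration a = μg = 0.54 × 9.8 = 5.292 m/s².
v = √(2a·d) = √(2 × 5.292 × 55) = √582.120 = 24.1272 m/s.
= 24.1272 × 3.6 = 86.858 km/h.

Initial speed ≈ 86.9 km/h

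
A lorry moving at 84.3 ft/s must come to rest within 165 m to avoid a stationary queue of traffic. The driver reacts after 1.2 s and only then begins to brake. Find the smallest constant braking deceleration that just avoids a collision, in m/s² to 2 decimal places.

84.3 ft/s × 0.3048 = 25.6946 m/s.
Distance covered during reaction = 25.6946 × 1.2 = 30.834 m.
Distance available for braking: 165 − 30.834 = 134.166 m.
v² = 2a·d ⇒ a = v²/(2d) = 25.6946² / (2 × 134.166) = 660.212 / 268.332 = 2.4604 m/s².

Required deceleration ≈ 2.46 m/s²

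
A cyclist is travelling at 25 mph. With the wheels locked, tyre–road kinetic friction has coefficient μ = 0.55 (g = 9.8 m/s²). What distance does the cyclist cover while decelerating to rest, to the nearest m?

25 mph × 0.44704 = 11.1760 m/s.
a = μg = 0.55 × 9.8 = 5.390 m/s².
Braking distance = v²/(2a) = 11.1760² / (2 × 5.390) = 124.903 / 10.780 = 11.587 m.

Braking distance ≈ 12 m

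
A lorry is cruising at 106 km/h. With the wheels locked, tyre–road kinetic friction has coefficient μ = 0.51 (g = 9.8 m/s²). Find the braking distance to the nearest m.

106 km/h ÷ 3.6 = 29.4444 m/s.
a = μg = 0.51 × 9.8 = 4.998 m/s².
Braking distance = v²/(2a) = 29.4444² / (2 × 4.998) = 866.973 / 9.996 = 86.732 m.

Braking distance ≈ 87 m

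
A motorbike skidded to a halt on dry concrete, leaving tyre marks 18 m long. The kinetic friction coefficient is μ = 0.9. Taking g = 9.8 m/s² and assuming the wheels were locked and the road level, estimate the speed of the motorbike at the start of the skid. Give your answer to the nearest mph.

Deceleration a = μg = 0.9 × 9.8 = 8.820 m/s².
v = √(2a·d) = √(2 × 8.820 × 18) = √317.520 = 17.8191 m/s.
= 17.8191 ÷ 0.44704 = 39.860 mph.

Initial speed ≈ 40 mph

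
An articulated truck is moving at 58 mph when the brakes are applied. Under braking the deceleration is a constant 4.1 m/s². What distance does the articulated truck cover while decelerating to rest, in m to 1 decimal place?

58 mph × 0.44704 = 25.9283 m/s.
Braking distance = v²/(2a) = 25.9283² / (2 × 4.100) = 672.277 / 8.200 = 81.985 m.

Braking distance ≈ 82.0 m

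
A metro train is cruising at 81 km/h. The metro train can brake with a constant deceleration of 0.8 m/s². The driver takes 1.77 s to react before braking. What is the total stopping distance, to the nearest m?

81 km/h ÷ 3.6 = 22.5000 m/s.
Reaction distance = v·t_r = 22.5000 × 1.77 = 39.825 m.
Braking distance = v²/(2a) = 22.5000² / (2 × 0.800) = 506.250 / 1.600 = 316.406 m.
Total = 39.825 + 316.406 = 356.231 m.

Total stopping distance ≈ 356 m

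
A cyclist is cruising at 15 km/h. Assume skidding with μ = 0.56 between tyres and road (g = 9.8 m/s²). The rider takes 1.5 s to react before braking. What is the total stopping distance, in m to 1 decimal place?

Total stopping distance ≈ 7.8 m

15 km/h ÷ 3.6 = 4.1667 m/s.
a = μg = 0.56 × 9.8 = 5.488 m/s².
Reaction distance = v·t_r = 4.1667 × 1.5 = 6.250 m.
Braking distance = v²/(2a) = 4.1667² / (2 × 5.488) = 17.361 / 10.976 = 1.582 m.
Total = 6.250 + 1.582 = 7.832 m.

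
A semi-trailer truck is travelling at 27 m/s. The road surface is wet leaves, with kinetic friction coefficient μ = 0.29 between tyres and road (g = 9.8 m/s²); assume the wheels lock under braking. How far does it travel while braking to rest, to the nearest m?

Braking distance ≈ 128 m

a = μg = 0.29 × 9.8 = 2.842 m/s².
Braking distance = v²/(2a) = 27.0000² / (2 × 2.842) = 729.000 / 5.684 = 128.255 m.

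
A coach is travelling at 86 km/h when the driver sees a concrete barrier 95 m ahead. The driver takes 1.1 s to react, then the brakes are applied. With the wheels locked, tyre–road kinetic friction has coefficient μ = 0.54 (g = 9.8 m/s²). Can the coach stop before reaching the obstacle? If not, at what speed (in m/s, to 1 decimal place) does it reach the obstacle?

Yes — it stops about 14.8 m short of the obstacle, so it never reaches it

86 km/h ÷ 3.6 = 23.8889 m/s.
a = μg = 0.54 × 9.8 = 5.292 m/s².
Reaction distance = 23.8889 × 1.1 = 26.278 m.
Braking distance = v²/(2a) = 570.680 / 10.584 = 53.919 m.
Total stopping distance = 26.278 + 53.919 = 80.197 m, vs 95 m available — it stops with 95 − 80.197 = 14.803 m to spare.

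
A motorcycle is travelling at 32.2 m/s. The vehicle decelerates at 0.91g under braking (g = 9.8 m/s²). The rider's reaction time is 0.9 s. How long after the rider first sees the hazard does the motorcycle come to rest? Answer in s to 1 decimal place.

Total time ≈ 4.5 s

a = 0.91 × 9.8 = 8.918 m/s².
Braking time = v/a = 32.2000 / 8.918 = 3.611 s.
Total = 0.9 + 3.611 = 4.511 s.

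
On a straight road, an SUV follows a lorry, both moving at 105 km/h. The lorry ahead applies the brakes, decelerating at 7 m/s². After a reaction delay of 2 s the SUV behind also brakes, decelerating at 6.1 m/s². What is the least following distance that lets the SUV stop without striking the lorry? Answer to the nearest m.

105 km/h ÷ 3.6 = 29.1667 m/s.
Leader travels v²/(2a_L) = 850.696 / 14.000 = 60.764 m before stopping.
Follower covers v·t_r = 29.1667 × 2 = 58.333 m while reacting, then v²/(2a_F) = 850.696 / 12.200 = 69.729 m while braking, for a total of 58.333 + 69.729 = 128.062 m.
Since a_F ≤ a_L and the follower starts braking later, the follower is never slower than the leader, so the closest approach is when both have stopped.
Minimum gap = 128.062 − 60.764 = 67.298 m.

Minimum gap ≈ 67 m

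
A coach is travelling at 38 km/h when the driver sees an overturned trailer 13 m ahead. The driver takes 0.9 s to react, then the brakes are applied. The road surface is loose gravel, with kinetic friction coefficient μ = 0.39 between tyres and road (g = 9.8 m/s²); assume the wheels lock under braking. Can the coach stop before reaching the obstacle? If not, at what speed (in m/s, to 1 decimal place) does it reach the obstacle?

No — it strikes the obstacle at 9.2 m/s

38 km/h ÷ 3.6 = 10.5556 m/s.
a = μg = 0.39 × 9.8 = 3.822 m/s².
Reaction distance = 10.5556 × 0.9 = 9.500 m.
Braking distance needed to stop: v²/(2a) = 111.421 / 7.644 = 14.576 m, so total needed = 9.500 + 14.576 = 24.076 m > 13 m — it cannot stop.
Distance remaining when braking begins: 13 − 9.500 = 3.500 m.
v² = v₀² − 2a·d = 111.421 − 2 × 3.822 × 3.500 = 84.667 m²/s².
v = √84.667 = 9.201 m/s.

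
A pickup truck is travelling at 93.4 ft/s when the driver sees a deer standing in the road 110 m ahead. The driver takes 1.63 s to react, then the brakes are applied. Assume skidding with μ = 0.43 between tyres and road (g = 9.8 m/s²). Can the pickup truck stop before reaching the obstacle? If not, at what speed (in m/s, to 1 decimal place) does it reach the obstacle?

No — it strikes the obstacle at 16.6 m/s

93.4 ft/s × 0.3048 = 28.4683 m/s.
a = μg = 0.43 × 9.8 = 4.214 m/s².
Reaction distance = 28.4683 × 1.63 = 46.403 m.
Braking distance needed to stop: v²/(2a) = 810.444 / 8.428 = 96.161 m, so total needed = 46.403 + 96.161 = 142.564 m > 110 m — it cannot stop.
Distance remaining when braking begins: 110 − 46.403 = 63.597 m.
v² = v₀² − 2a·d = 810.444 − 2 × 4.214 × 63.597 = 274.448 m²/s².
v = √274.448 = 16.566 m/s.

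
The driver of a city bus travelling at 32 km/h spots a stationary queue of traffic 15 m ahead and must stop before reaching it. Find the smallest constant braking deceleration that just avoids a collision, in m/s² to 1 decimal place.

32 km/h ÷ 3.6 = 8.8889 m/s.
v² = 2a·d ⇒ a = v²/(2d) = 8.8889² / (2 × 15.000) = 79.013 / 30.000 = 2.6338 m/s².

Required deceleration ≈ 2.6 m/s²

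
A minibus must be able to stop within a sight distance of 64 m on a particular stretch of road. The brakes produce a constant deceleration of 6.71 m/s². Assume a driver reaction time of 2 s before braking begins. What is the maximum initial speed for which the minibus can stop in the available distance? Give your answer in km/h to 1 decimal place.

Maximum speed ≈ 67.7 km/h

Stopping distance: v·t_r + v²/(2a) = 64 with t_r = 2 s and a = 6.710 m/s².
So v² + 26.840 v − 858.88 = 0.
Positive root: v = −a·t_r + √((a·t_r)² + 2a·d) = −13.420 + √(180.096 + 858.88) = 18.8132 m/s.
18.8132 m/s × 3.6 = 67.728 km/h.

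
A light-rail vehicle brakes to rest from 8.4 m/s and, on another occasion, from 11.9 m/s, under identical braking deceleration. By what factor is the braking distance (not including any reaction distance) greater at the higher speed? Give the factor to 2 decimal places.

Factor ≈ 2.01

Braking distance d = v²/(2a), so with a fixed, d ∝ v².
Factor = (11.9/8.4)² = 1.4167² = 2.0070.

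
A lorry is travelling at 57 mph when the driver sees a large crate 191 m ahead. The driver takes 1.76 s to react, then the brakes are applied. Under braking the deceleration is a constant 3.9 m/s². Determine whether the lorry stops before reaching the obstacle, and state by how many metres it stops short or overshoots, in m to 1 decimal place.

Yes — it stops 62.9 m short of the obstacle

57 mph × 0.44704 = 25.4813 m/s.
Reaction distance = 25.4813 × 1.76 = 44.847 m.
Braking distance = v²/(2a) = 649.297 / 7.800 = 83.243 m.
Total stopping distance = 44.847 + 83.243 = 128.090 m, vs 191 m available — it stops with 191 − 128.090 = 62.910 m to spare.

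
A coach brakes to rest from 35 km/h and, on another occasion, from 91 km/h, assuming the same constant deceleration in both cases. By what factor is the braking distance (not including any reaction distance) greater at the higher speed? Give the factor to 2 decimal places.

Braking distance d = v²/(2a), so with a fixed, d ∝ v².
Factor = (91/35)² = 2.6000² = 6.7600.

Factor ≈ 6.76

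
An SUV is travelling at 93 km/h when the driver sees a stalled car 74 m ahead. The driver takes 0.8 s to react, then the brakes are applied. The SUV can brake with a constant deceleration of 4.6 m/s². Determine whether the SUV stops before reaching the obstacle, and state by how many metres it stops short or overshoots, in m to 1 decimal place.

93 km/h ÷ 3.6 = 25.8333 m/s.
Reaction distance = 25.8333 × 0.8 = 20.667 m.
Braking distance = v²/(2a) = 667.359 / 9.200 = 72.539 m.
Total stopping distance = 20.667 + 72.539 = 93.206 m, vs 74 m available — it cannot stop in time and overshoots by 93.206 − 74 = 19.206 m.

No — it overshoots by 19.2 m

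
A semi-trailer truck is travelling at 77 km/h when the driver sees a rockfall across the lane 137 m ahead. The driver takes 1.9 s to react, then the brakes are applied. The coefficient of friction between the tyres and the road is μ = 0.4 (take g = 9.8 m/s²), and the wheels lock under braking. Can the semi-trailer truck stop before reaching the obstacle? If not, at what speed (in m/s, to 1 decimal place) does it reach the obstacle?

77 km/h ÷ 3.6 = 21.3889 m/s.
a = μg = 0.4 × 9.8 = 3.920 m/s².
Reaction distance = 21.3889 × 1.9 = 40.639 m.
Braking distance = v²/(2a) = 457.485 / 7.840 = 58.353 m.
Total stopping distance = 40.639 + 58.353 = 98.992 m, vs 137 m available — it stops with 137 − 98.992 = 38.008 m to spare.

Yes — it stops about 38.0 m short of the obstacle, so it never reaches it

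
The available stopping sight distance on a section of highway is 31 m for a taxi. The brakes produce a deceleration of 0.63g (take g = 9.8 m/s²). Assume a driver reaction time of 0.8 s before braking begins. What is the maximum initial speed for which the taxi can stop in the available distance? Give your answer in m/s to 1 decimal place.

a = 0.63 × 9.8 = 6.174 m/s².
Stopping distance: v·t_r + v²/(2a) = 31 with t_r = 0.8 s and a = 6.174 m/s².
So v² + 9.878 v − 382.79 = 0.
Positive root: v = −a·t_r + √((a·t_r)² + 2a·d) = −4.939 + √(24.394 + 382.79) = 15.2398 m/s.

Maximum speed ≈ 15.2 m/s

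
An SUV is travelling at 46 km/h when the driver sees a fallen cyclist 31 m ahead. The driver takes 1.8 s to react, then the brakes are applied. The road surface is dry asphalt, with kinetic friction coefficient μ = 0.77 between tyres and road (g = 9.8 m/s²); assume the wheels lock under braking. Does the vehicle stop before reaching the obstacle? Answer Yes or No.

No

46 km/h ÷ 3.6 = 12.7778 m/s.
a = μg = 0.77 × 9.8 = 7.546 m/s².
Reaction distance = 12.7778 × 1.8 = 23.000 m.
Braking distance = v²/(2a) = 163.272 / 15.092 = 10.818 m.
Total stopping distance = 23.000 + 10.818 = 33.818 m, vs 31 m available — it cannot stop in time and overshoots by 33.818 − 31 = 2.818 m.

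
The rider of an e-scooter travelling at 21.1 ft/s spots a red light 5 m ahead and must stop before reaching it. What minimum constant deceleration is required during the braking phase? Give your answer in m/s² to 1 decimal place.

Required deceleration ≈ 4.1 m/s²

21.1 ft/s × 0.3048 = 6.4313 m/s.
v² = 2a·d ⇒ a = v²/(2d) = 6.4313² / (2 × 5.000) = 41.362 / 10.000 = 4.1362 m/s².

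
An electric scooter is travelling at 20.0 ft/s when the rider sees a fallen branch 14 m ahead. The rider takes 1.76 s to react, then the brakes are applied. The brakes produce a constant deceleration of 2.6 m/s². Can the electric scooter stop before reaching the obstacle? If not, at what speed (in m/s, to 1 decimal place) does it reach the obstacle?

No — it strikes the obstacle at 4.5 m/s

20 ft/s × 0.3048 = 6.0960 m/s.
Reaction distance = 6.0960 × 1.76 = 10.729 m.
Braking distance needed to stop: v²/(2a) = 37.161 / 5.200 = 7.146 m, so total needed = 10.729 + 7.146 = 17.875 m > 14 m — it cannot stop.
Distance remaining when braking begins: 14 − 10.729 = 3.271 m.
v² = v₀² − 2a·d = 37.161 − 2 × 2.600 × 3.271 = 20.152 m²/s².
v = √20.152 = 4.489 m/s.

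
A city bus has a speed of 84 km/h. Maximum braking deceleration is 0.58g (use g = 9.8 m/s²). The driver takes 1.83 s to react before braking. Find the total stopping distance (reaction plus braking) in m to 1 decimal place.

Total stopping distance ≈ 90.6 m

84 km/h ÷ 3.6 = 23.3333 m/s.
a = 0.58 × 9.8 = 5.684 m/s².
Reaction distance = v·t_r = 23.3333 × 1.83 = 42.700 m.
Braking distance = v²/(2a) = 23.3333² / (2 × 5.684) = 544.443 / 11.368 = 47.893 m.
Total = 42.700 + 47.893 = 90.593 m.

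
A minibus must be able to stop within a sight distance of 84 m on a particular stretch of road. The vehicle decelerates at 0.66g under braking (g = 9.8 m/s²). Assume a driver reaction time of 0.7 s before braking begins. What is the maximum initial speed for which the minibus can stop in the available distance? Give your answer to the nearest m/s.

a = 0.66 × 9.8 = 6.468 m/s².
Stopping distance: v·t_r + v²/(2a) = 84 with t_r = 0.7 s and a = 6.468 m/s².
So v² + 9.055 v − 1086.62 = 0.
Positive root: v = −a·t_r + √((a·t_r)² + 2a·d) = −4.528 + √(20.503 + 1086.62) = 28.7455 m/s.

Maximum speed ≈ 29 m/s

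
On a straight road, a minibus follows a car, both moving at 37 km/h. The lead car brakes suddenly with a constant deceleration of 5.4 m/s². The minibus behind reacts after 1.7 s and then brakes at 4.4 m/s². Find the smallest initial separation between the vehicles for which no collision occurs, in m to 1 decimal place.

Minimum gap ≈ 19.7 m

37 km/h ÷ 3.6 = 10.2778 m/s.
Leader travels v²/(2a_L) = 105.633 / 10.800 = 9.781 m before stopping.
Follower covers v·t_r = 10.2778 × 1.7 = 17.472 m while reacting, then v²/(2a_F) = 105.633 / 8.800 = 12.004 m while braking, for a total of 17.472 + 12.004 = 29.476 m.
Since a_F ≤ a_L and the follower starts braking later, the follower is never slower than the leader, so the closest approach is when both have stopped.
Minimum gap = 29.476 − 9.781 = 19.695 m.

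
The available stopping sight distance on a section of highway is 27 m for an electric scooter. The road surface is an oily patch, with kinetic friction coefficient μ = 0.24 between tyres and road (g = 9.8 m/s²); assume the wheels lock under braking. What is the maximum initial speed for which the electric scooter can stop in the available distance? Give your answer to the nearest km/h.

Maximum speed ≈ 41 km/h

a = μg = 0.24 × 9.8 = 2.352 m/s².
v²/(2a) = d ⇒ v = √(2 × 2.352 × 27) = √127.01 = 11.2699 m/s.
11.2699 m/s × 3.6 = 40.572 km/h.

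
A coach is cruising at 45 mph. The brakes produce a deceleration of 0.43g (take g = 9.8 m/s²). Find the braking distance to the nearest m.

45 mph × 0.44704 = 20.1168 m/s.
a = 0.43 × 9.8 = 4.214 m/s².
Braking distance = v²/(2a) = 20.1168² / (2 × 4.214) = 404.686 / 8.428 = 48.017 m.

Braking distance ≈ 48 m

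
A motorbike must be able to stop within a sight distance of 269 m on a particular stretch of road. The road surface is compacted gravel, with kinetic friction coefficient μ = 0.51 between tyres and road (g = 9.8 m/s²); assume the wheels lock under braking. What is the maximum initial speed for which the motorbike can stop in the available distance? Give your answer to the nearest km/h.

a = μg = 0.51 × 9.8 = 4.998 m/s².
v²/(2a) = d ⇒ v = √(2 × 4.998 × 269) = √2688.92 = 51.8548 m/s.
51.8548 m/s × 3.6 = 186.677 km/h.

Maximum speed ≈ 187 km/h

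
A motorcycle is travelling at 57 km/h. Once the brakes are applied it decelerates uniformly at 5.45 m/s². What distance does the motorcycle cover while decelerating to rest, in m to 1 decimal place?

57 km/h ÷ 3.6 = 15.8333 m/s.
Braking distance = v²/(2a) = 15.8333² / (2 × 5.450) = 250.693 / 10.900 = 22.999 m.

Braking distance ≈ 23.0 m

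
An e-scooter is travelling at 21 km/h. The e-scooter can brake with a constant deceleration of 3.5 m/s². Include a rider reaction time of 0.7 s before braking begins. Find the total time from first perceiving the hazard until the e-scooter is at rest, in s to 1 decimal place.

Total time ≈ 2.4 s

21 km/h ÷ 3.6 = 5.8333 m/s.
Braking time = v/a = 5.8333 / 3.500 = 1.667 s.
Total = 0.7 + 1.667 = 2.367 s.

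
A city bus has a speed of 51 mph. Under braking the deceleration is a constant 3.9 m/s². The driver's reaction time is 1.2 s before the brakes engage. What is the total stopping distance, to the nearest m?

Total stopping distance ≈ 94 m

51 mph × 0.44704 = 22.7990 m/s.
Reaction distance = v·t_r = 22.7990 × 1.2 = 27.359 m.
Braking distance = v²/(2a) = 22.7990² / (2 × 3.900) = 519.794 / 7.800 = 66.640 m.
Total = 27.359 + 66.640 = 93.999 m.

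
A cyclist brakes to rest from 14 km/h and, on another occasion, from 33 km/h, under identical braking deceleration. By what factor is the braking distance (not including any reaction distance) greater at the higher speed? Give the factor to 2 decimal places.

Braking distance d = v²/(2a), so with a fixed, d ∝ v².
Factor = (33/14)² = 2.3571² = 5.5559.

Factor ≈ 5.56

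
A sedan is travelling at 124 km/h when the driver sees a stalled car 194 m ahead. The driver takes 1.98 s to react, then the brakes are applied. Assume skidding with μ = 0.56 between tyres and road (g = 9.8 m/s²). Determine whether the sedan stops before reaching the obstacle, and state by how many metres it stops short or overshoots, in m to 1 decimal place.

124 km/h ÷ 3.6 = 34.4444 m/s.
a = μg = 0.56 × 9.8 = 5.488 m/s².
Reaction distance = 34.4444 × 1.98 = 68.200 m.
Braking distance = v²/(2a) = 1186.417 / 10.976 = 108.092 m.
Total stopping distance = 68.200 + 108.092 = 176.292 m, vs 194 m available — it stops with 194 − 176.292 = 17.708 m to spare.

Yes — it stops 17.7 m short of the obstacle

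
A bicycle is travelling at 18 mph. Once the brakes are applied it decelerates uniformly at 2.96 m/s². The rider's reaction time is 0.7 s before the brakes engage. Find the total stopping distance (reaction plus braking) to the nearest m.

Total stopping distance ≈ 17 m

18 mph × 0.44704 = 8.0467 m/s.
Reaction distance = v·t_r = 8.0467 × 0.7 = 5.633 m.
Braking distance = v²/(2a) = 8.0467² / (2 × 2.960) = 64.749 / 5.920 = 10.937 m.
Total = 5.633 + 10.937 = 16.570 m.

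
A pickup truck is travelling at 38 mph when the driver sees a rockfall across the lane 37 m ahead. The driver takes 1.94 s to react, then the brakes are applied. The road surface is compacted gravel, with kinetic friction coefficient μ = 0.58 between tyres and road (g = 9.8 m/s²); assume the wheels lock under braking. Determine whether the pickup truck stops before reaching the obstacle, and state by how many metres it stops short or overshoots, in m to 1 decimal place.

No — it overshoots by 21.3 m

38 mph × 0.44704 = 16.9875 m/s.
a = μg = 0.58 × 9.8 = 5.684 m/s².
Reaction distance = 16.9875 × 1.94 = 32.956 m.
Braking distance = v²/(2a) = 288.575 / 11.368 = 25.385 m.
Total stopping distance = 32.956 + 25.385 = 58.341 m, vs 37 m available — it cannot stop in time and overshoots by 58.341 − 37 = 21.341 m.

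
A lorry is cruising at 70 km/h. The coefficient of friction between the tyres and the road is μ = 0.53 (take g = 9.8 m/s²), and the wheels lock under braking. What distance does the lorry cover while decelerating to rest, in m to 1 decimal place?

70 km/h ÷ 3.6 = 19.4444 m/s.
a = μg = 0.53 × 9.8 = 5.194 m/s².
Braking distance = v²/(2a) = 19.4444² / (2 × 5.194) = 378.085 / 10.388 = 36.396 m.

Braking distance ≈ 36.4 m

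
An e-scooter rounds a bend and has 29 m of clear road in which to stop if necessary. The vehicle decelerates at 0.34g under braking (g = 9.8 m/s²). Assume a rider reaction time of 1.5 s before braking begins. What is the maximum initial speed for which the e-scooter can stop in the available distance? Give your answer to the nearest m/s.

a = 0.34 × 9.8 = 3.332 m/s².
Stopping distance: v·t_r + v²/(2a) = 29 with t_r = 1.5 s and a = 3.332 m/s².
So v² + 9.996 v − 193.26 = 0.
Positive root: v = −a·t_r + √((a·t_r)² + 2a·d) = −4.998 + √(24.980 + 193.26) = 9.7749 m/s.

Maximum speed ≈ 10 m/s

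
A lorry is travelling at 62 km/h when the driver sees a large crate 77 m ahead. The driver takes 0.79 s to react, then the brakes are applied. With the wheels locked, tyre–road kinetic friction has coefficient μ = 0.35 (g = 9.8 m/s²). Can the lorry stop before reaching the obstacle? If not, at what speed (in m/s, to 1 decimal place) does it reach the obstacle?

62 km/h ÷ 3.6 = 17.2222 m/s.
a = μg = 0.35 × 9.8 = 3.430 m/s².
Reaction distance = 17.2222 × 0.79 = 13.606 m.
Braking distance = v²/(2a) = 296.604 / 6.860 = 43.237 m.
Total stopping distance = 13.606 + 43.237 = 56.843 m, vs 77 m available — it stops with 77 − 56.843 = 20.157 m to spare.

Yes — it stops about 20.2 m short of the obstacle, so it never reaches it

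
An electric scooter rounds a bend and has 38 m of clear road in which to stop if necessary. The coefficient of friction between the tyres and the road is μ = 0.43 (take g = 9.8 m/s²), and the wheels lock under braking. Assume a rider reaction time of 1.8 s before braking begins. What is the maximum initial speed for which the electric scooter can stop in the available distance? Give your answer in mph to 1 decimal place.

a = μg = 0.43 × 9.8 = 4.214 m/s².
Stopping distance: v·t_r + v²/(2a) = 38 with t_r = 1.8 s and a = 4.214 m/s².
So v² + 15.170 v − 320.26 = 0.
Positive root: v = −a·t_r + √((a·t_r)² + 2a·d) = −7.585 + √(57.532 + 320.26) = 11.8519 m/s.
11.8519 m/s ÷ 0.44704 = 26.512 mph.

Maximum speed ≈ 26.5 mph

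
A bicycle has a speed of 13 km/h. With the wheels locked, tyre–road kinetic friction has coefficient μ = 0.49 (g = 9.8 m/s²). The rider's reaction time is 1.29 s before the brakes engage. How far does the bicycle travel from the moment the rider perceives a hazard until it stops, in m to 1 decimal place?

Total stopping distance ≈ 6.0 m

13 km/h ÷ 3.6 = 3.6111 m/s.
a = μg = 0.49 × 9.8 = 4.802 m/s².
Reaction distance = v·t_r = 3.6111 × 1.29 = 4.658 m.
Braking distance = v²/(2a) = 3.6111² / (2 × 4.802) = 13.040 / 9.604 = 1.358 m.
Total = 4.658 + 1.358 = 6.016 m.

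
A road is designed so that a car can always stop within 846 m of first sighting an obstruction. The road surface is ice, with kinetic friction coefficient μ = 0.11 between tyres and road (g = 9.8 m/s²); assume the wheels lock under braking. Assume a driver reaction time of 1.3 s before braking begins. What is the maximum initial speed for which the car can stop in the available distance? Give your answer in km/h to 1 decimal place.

Maximum speed ≈ 148.8 km/h

a = μg = 0.11 × 9.8 = 1.078 m/s².
Stopping distance: v·t_r + v²/(2a) = 846 with t_r = 1.3 s and a = 1.078 m/s².
So v² + 2.803 v − 1823.98 = 0.
Positive root: v = −a·t_r + √((a·t_r)² + 2a·d) = −1.401 + √(1.963 + 1823.98) = 41.3301 m/s.
41.3301 m/s × 3.6 = 148.788 km/h.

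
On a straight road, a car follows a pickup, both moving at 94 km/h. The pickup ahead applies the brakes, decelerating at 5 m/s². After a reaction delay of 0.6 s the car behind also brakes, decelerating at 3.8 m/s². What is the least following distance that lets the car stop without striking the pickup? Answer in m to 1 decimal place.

Minimum gap ≈ 37.2 m

94 km/h ÷ 3.6 = 26.1111 m/s.
Leader travels v²/(2a_L) = 681.790 / 10.000 = 68.179 m before stopping.
Follower covers v·t_r = 26.1111 × 0.6 = 15.667 m while reacting, then v²/(2a_F) = 681.790 / 7.600 = 89.709 m while braking, for a total of 15.667 + 89.709 = 105.376 m.
Since a_F ≤ a_L and the follower starts braking later, the follower is never slower than the leader, so the closest approach is when both have stopped.
Minimum gap = 105.376 − 68.179 = 37.197 m.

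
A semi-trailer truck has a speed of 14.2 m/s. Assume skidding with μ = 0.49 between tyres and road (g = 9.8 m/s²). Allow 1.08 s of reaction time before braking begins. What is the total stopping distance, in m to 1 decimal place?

Total stopping distance ≈ 36.3 m

a = μg = 0.49 × 9.8 = 4.802 m/s².
Reaction distance = v·t_r = 14.2000 × 1.08 = 15.336 m.
Braking distance = v²/(2a) = 14.2000² / (2 × 4.802) = 201.640 / 9.604 = 20.995 m.
Total = 15.336 + 20.995 = 36.331 m.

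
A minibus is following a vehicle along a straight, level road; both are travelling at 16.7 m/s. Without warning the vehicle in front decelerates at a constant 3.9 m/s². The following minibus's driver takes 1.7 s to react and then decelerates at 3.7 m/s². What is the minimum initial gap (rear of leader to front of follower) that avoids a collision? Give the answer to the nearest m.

Minimum gap ≈ 30 m

Leader travels v²/(2a_L) = 278.890 / 7.800 = 35.755 m before stopping.
Follower covers v·t_r = 16.7000 × 1.7 = 28.390 m while reacting, then v²/(2a_F) = 278.890 / 7.400 = 37.688 m while braking, for a total of 28.390 + 37.688 = 66.078 m.
Since a_F ≤ a_L and the follower starts braking later, the follower is never slower than the leader, so the closest approach is when both have stopped.
Minimum gap = 66.078 − 35.755 = 30.323 m.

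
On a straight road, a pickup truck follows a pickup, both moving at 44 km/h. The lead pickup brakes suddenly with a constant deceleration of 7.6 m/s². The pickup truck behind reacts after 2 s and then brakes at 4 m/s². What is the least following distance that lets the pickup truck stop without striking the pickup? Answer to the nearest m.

Minimum gap ≈ 33 m

44 km/h ÷ 3.6 = 12.2222 m/s.
Leader travels v²/(2a_L) = 149.382 / 15.200 = 9.828 m before stopping.
Follower covers v·t_r = 12.2222 × 2 = 24.444 m while reacting, then v²/(2a_F) = 149.382 / 8.000 = 18.673 m while braking, for a total of 24.444 + 18.673 = 43.117 m.
Since a_F ≤ a_L and the follower starts braking later, the follower is never slower than the leader, so the closest approach is when both have stopped.
Minimum gap = 43.117 − 9.828 = 33.289 m.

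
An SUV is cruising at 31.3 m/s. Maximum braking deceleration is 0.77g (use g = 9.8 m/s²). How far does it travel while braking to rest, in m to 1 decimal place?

Braking distance ≈ 64.9 m

a = 0.77 × 9.8 = 7.546 m/s².
Braking distance = v²/(2a) = 31.3000² / (2 × 7.546) = 979.690 / 15.092 = 64.915 m.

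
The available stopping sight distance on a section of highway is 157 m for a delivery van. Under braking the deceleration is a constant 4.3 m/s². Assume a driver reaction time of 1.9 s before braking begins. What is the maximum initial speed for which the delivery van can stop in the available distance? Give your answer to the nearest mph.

Stopping distance: v·t_r + v²/(2a) = 157 with t_r = 1.9 s and a = 4.300 m/s².
So v² + 16.340 v − 1350.20 = 0.
Positive root: v = −a·t_r + √((a·t_r)² + 2a·d) = −8.170 + √(66.749 + 1350.20) = 29.4724 m/s.
29.4724 m/s ÷ 0.44704 = 65.928 mph.

Maximum speed ≈ 66 mph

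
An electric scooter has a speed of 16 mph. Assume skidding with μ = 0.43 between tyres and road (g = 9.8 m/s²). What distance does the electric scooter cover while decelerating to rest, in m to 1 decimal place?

Braking distance ≈ 6.1 m

16 mph × 0.44704 = 7.1526 m/s.
a = μg = 0.43 × 9.8 = 4.214 m/s².
Braking distance = v²/(2a) = 7.1526² / (2 × 4.214) = 51.160 / 8.428 = 6.070 m.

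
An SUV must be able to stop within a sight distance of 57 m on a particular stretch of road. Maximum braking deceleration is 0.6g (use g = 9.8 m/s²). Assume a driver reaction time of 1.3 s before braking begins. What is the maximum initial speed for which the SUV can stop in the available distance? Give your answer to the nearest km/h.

Maximum speed ≈ 70 km/h

a = 0.6 × 9.8 = 5.880 m/s².
Stopping distance: v·t_r + v²/(2a) = 57 with t_r = 1.3 s and a = 5.880 m/s².
So v² + 15.288 v − 670.32 = 0.
Positive root: v = −a·t_r + √((a·t_r)² + 2a·d) = −7.644 + √(58.431 + 670.32) = 19.3514 m/s.
19.3514 m/s × 3.6 = 69.665 km/h.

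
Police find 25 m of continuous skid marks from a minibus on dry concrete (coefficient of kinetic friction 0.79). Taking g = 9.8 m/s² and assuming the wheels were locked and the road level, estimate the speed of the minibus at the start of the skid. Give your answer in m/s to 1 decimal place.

Deceleration a = μg = 0.79 × 9.8 = 7.742 m/s².
v = √(2a·d) = √(2 × 7.742 × 25) = √387.100 = 19.6749 m/s.

Initial speed ≈ 19.7 m/s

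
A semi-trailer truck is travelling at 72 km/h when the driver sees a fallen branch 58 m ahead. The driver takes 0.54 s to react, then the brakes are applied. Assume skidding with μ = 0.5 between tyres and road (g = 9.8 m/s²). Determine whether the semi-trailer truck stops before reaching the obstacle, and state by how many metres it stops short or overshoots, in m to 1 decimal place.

72 km/h ÷ 3.6 = 20.0000 m/s.
a = μg = 0.5 × 9.8 = 4.900 m/s².
Reaction distance = 20.0000 × 0.54 = 10.800 m.
Braking distance = v²/(2a) = 400.000 / 9.800 = 40.816 m.
Total stopping distance = 10.800 + 40.816 = 51.616 m, vs 58 m available — it stops with 58 − 51.616 = 6.384 m to spare.

Yes — it stops 6.4 m short of the obstacle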